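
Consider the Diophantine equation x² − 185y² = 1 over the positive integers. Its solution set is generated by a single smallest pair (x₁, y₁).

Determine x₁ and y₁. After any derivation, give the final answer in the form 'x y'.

√185 → a₀=13, period (1,1,1,1,26); ℓ=5 odd so k=9
a_0=13:  p_0=13·1+0=13,  q_0=13·0+1=1
a_1=1:  p_1=1·13+1=14,  q_1=1·1+0=1
a_2=1:  p_2=1·14+13=27,  q_2=1·1+1=2
a_3=1:  p_3=1·27+14=41,  q_3=1·2+1=3
a_4=1:  p_4=1·41+27=68,  q_4=1·3+2=5
a_5=26:  p_5=26·68+41=1809,  q_5=26·5+3=133
a_6=1:  p_6=1·1809+68=1877,  q_6=1·133+5=138
a_7=1:  p_7=1·1877+1809=3686,  q_7=1·138+133=271
a_8=1:  p_8=1·3686+1877=5563,  q_8=1·271+138=409
a_9=1:  p_9=1·5563+3686=9249,  q_9=1·409+271=680
→ (9249, 680).  Check: 9249²=85544001, 185·680²=85544000, difference 1.

9249 680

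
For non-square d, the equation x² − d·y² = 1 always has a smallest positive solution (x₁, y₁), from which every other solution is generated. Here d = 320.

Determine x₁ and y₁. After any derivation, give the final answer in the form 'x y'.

161 9

d=320: √d = [17; 1,7,1,34] (ℓ=4, even), read p_3/q_3
a_0=17:  p_0=17·1+0=17,  q_0=17·0+1=1
…
a_2=7:  p_2=7·18+17=143,  q_2=7·1+1=8
a_3=1:  p_3=1·143+18=161,  q_3=1·8+1=9
(x₁, y₁) = (161, 9);  161² − 320·9² = 1 ✓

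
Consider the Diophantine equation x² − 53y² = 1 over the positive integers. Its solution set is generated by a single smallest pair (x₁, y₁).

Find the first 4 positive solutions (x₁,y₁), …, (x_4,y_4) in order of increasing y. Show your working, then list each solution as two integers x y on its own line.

66249 9100
8777860001 1205731800
1163048894346249 159757052027300
154101652394311440001 21167489878307463600

d=53: √d = [7; 3,1,1,3,14] (ℓ=5, odd), read p_9/q_9
i=0: a=7 ⇒ p=7, q=1
i=1: a=3 ⇒ p=22, q=3
i=2: a=1 ⇒ p=29, q=4
i=3: a=1 ⇒ p=51, q=7
i=4: a=3 ⇒ p=182, q=25
i=5: a=14 ⇒ p=2599, q=357
…
i=8: a=1 ⇒ p=18557, q=2549
i=9: a=3 ⇒ p=66249, q=9100
(x₁, y₁) = (66249, 9100);  66249² − 53·9100² = 1 ✓
(66249+9100√53)^2 = 8777860001 + 1205731800√53
(66249+9100√53)^3 = 1163048894346249 + 159757052027300√53
(66249+9100√53)^4 = 154101652394311440001 + 21167489878307463600√53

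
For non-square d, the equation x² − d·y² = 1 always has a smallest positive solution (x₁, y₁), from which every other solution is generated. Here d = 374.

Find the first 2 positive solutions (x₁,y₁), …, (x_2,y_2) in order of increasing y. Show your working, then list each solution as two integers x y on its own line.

[19; 2,1,18,1,2,38] for √374; ℓ=6 ⇒ convergent index 5
i=0: a=19 ⇒ p=19, q=1
i=1: a=2 ⇒ p=39, q=2
i=2: a=1 ⇒ p=58, q=3
…
i=4: a=1 ⇒ p=1141, q=59
i=5: a=2 ⇒ p=3365, q=174
→ (3365, 174).  Check: 3365²=11323225, 374·174²=11323224, difference 1.
k=2:  x_2 = 3365·3365+374·174·174 = 22646449,  y_2 = 3365·174+174·3365 = 1171020

3365 174
22646449 1171020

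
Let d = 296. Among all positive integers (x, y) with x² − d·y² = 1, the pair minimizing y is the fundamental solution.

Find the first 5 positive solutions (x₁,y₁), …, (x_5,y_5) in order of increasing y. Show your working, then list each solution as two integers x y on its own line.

3699 215
27365201 1590570
202447753299 11767036645
1497708451540801 87052535509140
11080046922051092499 644014645929581075

[17; 4,1,7,1,4,34] for √296; ℓ=6 ⇒ convergent index 5
i=0: a=17 ⇒ p=17, q=1
…
i=4: a=1 ⇒ p=757, q=44
i=5: a=4 ⇒ p=3699, q=215
fundamental: x₁=3699, y₁=215  (since 13682601 − 296·46225 = 1)
(3699+215√296)^2 = 27365201 + 1590570√296
(3699+215√296)^3 = 202447753299 + 11767036645√296
(3699+215√296)^4 = 1497708451540801 + 87052535509140√296
(3699+215√296)^5 = 11080046922051092499 + 644014645929581075√296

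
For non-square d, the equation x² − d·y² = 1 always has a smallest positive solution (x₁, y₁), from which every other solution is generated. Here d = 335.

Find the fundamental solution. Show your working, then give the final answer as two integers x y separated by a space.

604 33

d=335: √d = [18; 3,3,3,36] (ℓ=4, even), read p_3/q_3
a_0=18:  p_0=18·1+0=18,  q_0=18·0+1=1
a_1=3:  p_1=3·18+1=55,  q_1=3·1+0=3
a_2=3:  p_2=3·55+18=183,  q_2=3·3+1=10
a_3=3:  p_3=3·183+55=604,  q_3=3·10+3=33
fundamental: x₁=604, y₁=33  (since 364816 − 335·1089 = 1)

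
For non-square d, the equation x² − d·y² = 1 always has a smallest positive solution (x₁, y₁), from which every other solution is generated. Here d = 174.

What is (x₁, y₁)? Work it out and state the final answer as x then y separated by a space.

d=174: √d = [13; 5,4,5,26] (ℓ=4, even), read p_3/q_3
step 0: (13, 1)  from 13·(1,0) + (0,1)
step 1: (66, 5)  from 5·(13,1) + (1,0)
step 2: (277, 21)  from 4·(66,5) + (13,1)
step 3: (1451, 110)  from 5·(277,21) + (66,5)
→ (1451, 110).  Check: 1451²=2105401, 174·110²=2105400, difference 1.

1451 110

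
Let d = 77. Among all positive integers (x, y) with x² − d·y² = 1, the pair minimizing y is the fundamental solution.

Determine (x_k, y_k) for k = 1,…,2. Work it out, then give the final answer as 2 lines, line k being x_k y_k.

351 40
246401 28080

√77 = [8; 1,3,2,3,1,16, …], period ℓ=6 (even) → k=5
a_0=8:  p_0=8·1+0=8,  q_0=8·0+1=1
a_1=1:  p_1=1·8+1=9,  q_1=1·1+0=1
a_2=3:  p_2=3·9+8=35,  q_2=3·1+1=4
a_3=2:  p_3=2·35+9=79,  q_3=2·4+1=9
a_4=3:  p_4=3·79+35=272,  q_4=3·9+4=31
a_5=1:  p_5=1·272+79=351,  q_5=1·31+9=40
fundamental: x₁=351, y₁=40  (since 123201 − 77·1600 = 1)
(351+40√77)^2 = 246401 + 28080√77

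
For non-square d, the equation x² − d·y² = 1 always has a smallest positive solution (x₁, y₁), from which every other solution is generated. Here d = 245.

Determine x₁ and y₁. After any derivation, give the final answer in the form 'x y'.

√245 = [15; 1,1,1,7,6,7,1,1,1,30, …], period ℓ=10 (even) → k=9
i=0: a=15 ⇒ p=15, q=1
i=1: a=1 ⇒ p=16, q=1
…
i=3: a=1 ⇒ p=47, q=3
i=4: a=7 ⇒ p=360, q=23
…
i=6: a=7 ⇒ p=15809, q=1010
…
i=8: a=1 ⇒ p=33825, q=2161
i=9: a=1 ⇒ p=51841, q=3312
(x₁, y₁) = (51841, 3312);  51841² − 245·3312² = 1 ✓

51841 3312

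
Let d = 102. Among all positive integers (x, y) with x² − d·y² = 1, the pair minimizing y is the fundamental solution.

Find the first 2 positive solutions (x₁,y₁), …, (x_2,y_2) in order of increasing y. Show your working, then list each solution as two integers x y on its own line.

√102 = [10; 10,20, …], period ℓ=2 (even) → k=1
a_0=10:  p_0=10·1+0=10,  q_0=10·0+1=1
a_1=10:  p_1=10·10+1=101,  q_1=10·1+0=10
(x₁, y₁) = (101, 10);  101² − 102·10² = 1 ✓
n=2: (101,10)∘(101,10) = (101·101+102·10·10, 101·10+10·101) = (20401,2020)

101 10
20401 2020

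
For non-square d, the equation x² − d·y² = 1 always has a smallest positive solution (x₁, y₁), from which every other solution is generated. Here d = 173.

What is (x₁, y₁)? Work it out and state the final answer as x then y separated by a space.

2499849 190060

√173 = [13; 6,1,1,6,26, …], period ℓ=5 (odd) → k=9
i=0: a=13 ⇒ p=13, q=1
…
i=2: a=1 ⇒ p=92, q=7
i=3: a=1 ⇒ p=171, q=13
…
i=5: a=26 ⇒ p=29239, q=2223
…
i=7: a=1 ⇒ p=205791, q=15646
i=8: a=1 ⇒ p=382343, q=29069
i=9: a=6 ⇒ p=2499849, q=190060
→ (2499849, 190060).  Check: 2499849²=6249245022801, 173·190060²=6249245022800, difference 1.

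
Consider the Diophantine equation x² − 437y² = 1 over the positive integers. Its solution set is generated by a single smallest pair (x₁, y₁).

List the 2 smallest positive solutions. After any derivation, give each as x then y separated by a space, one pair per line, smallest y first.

[20; 1,9,2,9,1,40] for √437; ℓ=6 ⇒ convergent index 5
k=0  a_k=20  p_k/q_k = 20/1
…
k=2  a_k=9  p_k/q_k = 209/10
…
k=4  a_k=9  p_k/q_k = 4160/199
k=5  a_k=1  p_k/q_k = 4599/220
fundamental: x₁=4599, y₁=220  (since 21150801 − 437·48400 = 1)
n=2: (4599,220)∘(4599,220) = (4599·4599+437·220·220, 4599·220+220·4599) = (42301601,2023560)

4599 220
42301601 2023560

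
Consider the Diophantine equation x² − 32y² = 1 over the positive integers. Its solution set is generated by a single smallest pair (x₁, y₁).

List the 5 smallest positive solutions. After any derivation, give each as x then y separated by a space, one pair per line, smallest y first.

√32 = [5; 1,1,1,10, …], period ℓ=4 (even) → k=3
i=0: a=5 ⇒ p=5, q=1
…
i=2: a=1 ⇒ p=11, q=2
i=3: a=1 ⇒ p=17, q=3
(x₁, y₁) = (17, 3);  17² − 32·3² = 1 ✓
n=2: (17,3)∘(17,3) = (17·17+32·3·3, 17·3+3·17) = (577,102)
n=3: (577,102)∘(17,3) = (17·577+32·3·102, 17·102+3·577) = (19601,3465)
n=4: (19601,3465)∘(17,3) = (17·19601+32·3·3465, 17·3465+3·19601) = (665857,117708)
n=5: (665857,117708)∘(17,3) = (17·665857+32·3·117708, 17·117708+3·665857) = (22619537,3998607)

17 3
577 102
19601 3465
665857 117708
22619537 3998607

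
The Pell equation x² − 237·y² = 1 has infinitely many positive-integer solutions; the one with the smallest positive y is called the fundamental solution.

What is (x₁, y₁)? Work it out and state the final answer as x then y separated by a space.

√237 → a₀=15, period (2,1,1,7,10,7,1,1,2,30); ℓ=10 even so k=9
k=0  a_k=15  p_k/q_k = 15/1
k=1  a_k=2  p_k/q_k = 31/2
…
k=4  a_k=7  p_k/q_k = 585/38
…
k=7  a_k=1  p_k/q_k = 48001/3118
k=8  a_k=1  p_k/q_k = 90075/5851
k=9  a_k=2  p_k/q_k = 228151/14820
fundamental: x₁=228151, y₁=14820  (since 52052878801 − 237·219632400 = 1)

228151 14820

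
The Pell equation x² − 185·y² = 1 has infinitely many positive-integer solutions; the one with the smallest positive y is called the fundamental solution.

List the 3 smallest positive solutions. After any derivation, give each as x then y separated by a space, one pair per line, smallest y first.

√185 = [13; 1,1,1,1,26, …], period ℓ=5 (odd) → k=9
i=0: a=13 ⇒ p=13, q=1
…
i=2: a=1 ⇒ p=27, q=2
…
i=7: a=1 ⇒ p=3686, q=271
i=8: a=1 ⇒ p=5563, q=409
i=9: a=1 ⇒ p=9249, q=680
fundamental: x₁=9249, y₁=680  (since 85544001 − 185·462400 = 1)
n=2: (9249,680)∘(9249,680) = (9249·9249+185·680·680, 9249·680+680·9249) = (171088001,12578640)
n=3: (171088001,12578640)∘(9249,680) = (9249·171088001+185·680·12578640, 9249·12578640+680·171088001) = (3164785833249,232679682040)

9249 680
171088001 12578640
3164785833249 232679682040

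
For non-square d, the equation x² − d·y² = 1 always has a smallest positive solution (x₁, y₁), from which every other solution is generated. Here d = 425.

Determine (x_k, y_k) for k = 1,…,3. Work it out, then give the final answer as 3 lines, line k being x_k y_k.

√425 → a₀=20, period (1,1,1,1,1,1,40); ℓ=7 odd so k=13
k=0  a_k=20  p_k/q_k = 20/1
k=1  a_k=1  p_k/q_k = 21/1
k=2  a_k=1  p_k/q_k = 41/2
…
k=4  a_k=1  p_k/q_k = 103/5
k=5  a_k=1  p_k/q_k = 165/8
k=6  a_k=1  p_k/q_k = 268/13
k=7  a_k=40  p_k/q_k = 10885/528
k=8  a_k=1  p_k/q_k = 11153/541
k=9  a_k=1  p_k/q_k = 22038/1069
…
k=11  a_k=1  p_k/q_k = 55229/2679
k=12  a_k=1  p_k/q_k = 88420/4289
k=13  a_k=1  p_k/q_k = 143649/6968
→ (143649, 6968).  Check: 143649²=20635035201, 425·6968²=20635035200, difference 1.
(x_2, y_2) = (143649·143649 + 425·6968·6968, 143649·6968 + 6968·143649) = (41270070401, 2001892464)
(x_3, y_3) = (143649·41270070401 + 425·6968·2001892464, 143649·2001892464 + 6968·41270070401) = (11856808685922849, 575139701115304)

143649 6968
41270070401 2001892464
11856808685922849 575139701115304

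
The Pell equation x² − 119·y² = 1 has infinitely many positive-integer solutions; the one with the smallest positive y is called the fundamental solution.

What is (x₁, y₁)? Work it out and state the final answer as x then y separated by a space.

√119 → a₀=10, period (1,9,1,20); ℓ=4 even so k=3
i=0: a=10 ⇒ p=10, q=1
i=1: a=1 ⇒ p=11, q=1
i=2: a=9 ⇒ p=109, q=10
i=3: a=1 ⇒ p=120, q=11
(x₁, y₁) = (120, 11);  120² − 119·11² = 1 ✓

120 11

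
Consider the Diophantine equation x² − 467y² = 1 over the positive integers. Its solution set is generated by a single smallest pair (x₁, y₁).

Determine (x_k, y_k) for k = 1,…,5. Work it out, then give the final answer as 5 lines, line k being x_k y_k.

1625626 75225
5285319783751 244575431700
17183906517558380626 795176361465413175
55869210433019434807260001 2585318735566902940613400
181644882158758119549456134390626 8405522709648569143113732563625

√467 → a₀=21, period (1,1,1,1,3,…,1,1,42); ℓ=14 even so k=13
a_0=21:  p_0=21·1+0=21,  q_0=21·0+1=1
…
a_3=1:  p_3=1·43+22=65,  q_3=1·2+1=3
a_4=1:  p_4=1·65+43=108,  q_4=1·3+2=5
…
a_6=3:  p_6=3·389+108=1275,  q_6=3·18+5=59
a_7=21:  p_7=21·1275+389=27164,  q_7=21·59+18=1257
a_8=3:  p_8=3·27164+1275=82767,  q_8=3·1257+59=3830
a_9=3:  p_9=3·82767+27164=275465,  q_9=3·3830+1257=12747
a_10=1:  p_10=1·275465+82767=358232,  q_10=1·12747+3830=16577
…
a_12=1:  p_12=1·633697+358232=991929,  q_12=1·29324+16577=45901
a_13=1:  p_13=1·991929+633697=1625626,  q_13=1·45901+29324=75225
→ (1625626, 75225).  Check: 1625626²=2642659891876, 467·75225²=2642659891875, difference 1.
(x_2, y_2) = (1625626·1625626 + 467·75225·75225, 1625626·75225 + 75225·1625626) = (5285319783751, 244575431700)
(x_3, y_3) = (1625626·5285319783751 + 467·75225·244575431700, 1625626·244575431700 + 75225·5285319783751) = (17183906517558380626, 795176361465413175)
(x_4, y_4) = (1625626·17183906517558380626 + 467·75225·795176361465413175, 1625626·795176361465413175 + 75225·17183906517558380626) = (55869210433019434807260001, 2585318735566902940613400)
(x_5, y_5) = (1625626·55869210433019434807260001 + 467·75225·2585318735566902940613400, 1625626·2585318735566902940613400 + 75225·55869210433019434807260001) = (181644882158758119549456134390626, 8405522709648569143113732563625)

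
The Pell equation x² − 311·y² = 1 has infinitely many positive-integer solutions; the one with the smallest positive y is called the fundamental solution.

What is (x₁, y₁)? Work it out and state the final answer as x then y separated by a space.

16883880 957397

√311 → a₀=17, period (1,1,1,2,1,…,1,1,34); ℓ=16 even so k=15
a_0=17:  p_0=17·1+0=17,  q_0=17·0+1=1
…
a_2=1:  p_2=1·18+17=35,  q_2=1·1+1=2
a_3=1:  p_3=1·35+18=53,  q_3=1·2+1=3
…
a_5=1:  p_5=1·141+53=194,  q_5=1·8+3=11
a_6=6:  p_6=6·194+141=1305,  q_6=6·11+8=74
a_7=3:  p_7=3·1305+194=4109,  q_7=3·74+11=233
a_8=17:  p_8=17·4109+1305=71158,  q_8=17·233+74=4035
a_9=3:  p_9=3·71158+4109=217583,  q_9=3·4035+233=12338
…
a_12=2:  p_12=2·1594239+1376656=4565134,  q_12=2·90401+78063=258865
…
a_14=1:  p_14=1·6159373+4565134=10724507,  q_14=1·349266+258865=608131
a_15=1:  p_15=1·10724507+6159373=16883880,  q_15=1·608131+349266=957397
→ (16883880, 957397).  Check: 16883880²=285065403854400, 311·957397²=285065403854399, difference 1.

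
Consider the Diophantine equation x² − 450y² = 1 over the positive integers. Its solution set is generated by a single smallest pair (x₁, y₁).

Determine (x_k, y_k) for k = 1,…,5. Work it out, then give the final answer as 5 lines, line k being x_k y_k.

19601 924
768398401 36222648
30122754096401 1420000245972
1180872205318713601 55666849606371696
46292552162781456490001 2182251836848982980620

d=450: √d = [21; 4,1,2,4,2,1,4,42] (ℓ=8, even), read p_7/q_7
step 0: (21, 1)  from 21·(1,0) + (0,1)
…
step 3: (297, 14)  from 2·(106,5) + (85,4)
…
step 5: (2885, 136)  from 2·(1294,61) + (297,14)
step 6: (4179, 197)  from 1·(2885,136) + (1294,61)
step 7: (19601, 924)  from 4·(4179,197) + (2885,136)
(x₁, y₁) = (19601, 924);  19601² − 450·924² = 1 ✓
k=2:  x_2 = 19601·19601+450·924·924 = 768398401,  y_2 = 19601·924+924·19601 = 36222648
k=3:  x_3 = 19601·768398401+450·924·36222648 = 30122754096401,  y_3 = 19601·36222648+924·768398401 = 1420000245972
k=4:  x_4 = 19601·30122754096401+450·924·1420000245972 = 1180872205318713601,  y_4 = 19601·1420000245972+924·30122754096401 = 55666849606371696
k=5:  x_5 = 19601·1180872205318713601+450·924·55666849606371696 = 46292552162781456490001,  y_5 = 19601·55666849606371696+924·1180872205318713601 = 2182251836848982980620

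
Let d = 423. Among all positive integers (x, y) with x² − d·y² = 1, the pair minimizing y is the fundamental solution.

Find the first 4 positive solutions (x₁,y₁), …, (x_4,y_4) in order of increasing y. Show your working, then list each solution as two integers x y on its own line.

4607 224
42448897 2063936
391124132351 19017106080
3603817713033217 175223613357184

[20; 1,1,3,4,3,1,1,40] for √423; ℓ=8 ⇒ convergent index 7
k=0  a_k=20  p_k/q_k = 20/1
…
k=2  a_k=1  p_k/q_k = 41/2
k=3  a_k=3  p_k/q_k = 144/7
k=4  a_k=4  p_k/q_k = 617/30
…
k=6  a_k=1  p_k/q_k = 2612/127
k=7  a_k=1  p_k/q_k = 4607/224
→ (4607, 224).  Check: 4607²=21224449, 423·224²=21224448, difference 1.
n=2: (4607,224)∘(4607,224) = (4607·4607+423·224·224, 4607·224+224·4607) = (42448897,2063936)
n=3: (42448897,2063936)∘(4607,224) = (4607·42448897+423·224·2063936, 4607·2063936+224·42448897) = (391124132351,19017106080)
n=4: (391124132351,19017106080)∘(4607,224) = (4607·391124132351+423·224·19017106080, 4607·19017106080+224·391124132351) = (3603817713033217,175223613357184)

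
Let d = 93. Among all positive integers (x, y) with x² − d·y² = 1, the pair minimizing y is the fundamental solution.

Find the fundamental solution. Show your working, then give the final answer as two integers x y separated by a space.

√93 = [9; 1,1,1,4,6,4,1,1,1,18, …], period ℓ=10 (even) → k=9
step 0: (9, 1)  from 9·(1,0) + (0,1)
…
step 2: (19, 2)  from 1·(10,1) + (9,1)
step 3: (29, 3)  from 1·(19,2) + (10,1)
…
step 6: (3491, 362)  from 4·(839,87) + (135,14)
step 7: (4330, 449)  from 1·(3491,362) + (839,87)
step 8: (7821, 811)  from 1·(4330,449) + (3491,362)
step 9: (12151, 1260)  from 1·(7821,811) + (4330,449)
fundamental: x₁=12151, y₁=1260  (since 147646801 − 93·1587600 = 1)

12151 1260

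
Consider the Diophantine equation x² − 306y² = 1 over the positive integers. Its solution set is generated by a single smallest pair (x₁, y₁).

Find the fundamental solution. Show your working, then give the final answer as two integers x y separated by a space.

35 2

√306 → a₀=17, period (2,34); ℓ=2 even so k=1
k=0  a_k=17  p_k/q_k = 17/1
k=1  a_k=2  p_k/q_k = 35/2
fundamental: x₁=35, y₁=2  (since 1225 − 306·4 = 1)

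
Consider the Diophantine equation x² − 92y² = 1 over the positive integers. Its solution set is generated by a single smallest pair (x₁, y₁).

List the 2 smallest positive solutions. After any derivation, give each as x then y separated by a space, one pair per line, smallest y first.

1151 120
2649601 276240

d=92: √d = [9; 1,1,2,4,2,1,1,18] (ℓ=8, even), read p_7/q_7
k=0  a_k=9  p_k/q_k = 9/1
k=1  a_k=1  p_k/q_k = 10/1
k=2  a_k=1  p_k/q_k = 19/2
k=3  a_k=2  p_k/q_k = 48/5
k=4  a_k=4  p_k/q_k = 211/22
…
k=6  a_k=1  p_k/q_k = 681/71
k=7  a_k=1  p_k/q_k = 1151/120
fundamental: x₁=1151, y₁=120  (since 1324801 − 92·14400 = 1)
(x_2, y_2) = (1151·1151 + 92·120·120, 1151·120 + 120·1151) = (2649601, 276240)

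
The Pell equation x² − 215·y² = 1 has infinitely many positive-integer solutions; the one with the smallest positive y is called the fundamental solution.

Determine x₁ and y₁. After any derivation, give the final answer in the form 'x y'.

44 3

d=215: √d = [14; 1,1,1,28] (ℓ=4, even), read p_3/q_3
k=0  a_k=14  p_k/q_k = 14/1
k=1  a_k=1  p_k/q_k = 15/1
k=2  a_k=1  p_k/q_k = 29/2
k=3  a_k=1  p_k/q_k = 44/3
→ (44, 3).  Check: 44²=1936, 215·3²=1935, difference 1.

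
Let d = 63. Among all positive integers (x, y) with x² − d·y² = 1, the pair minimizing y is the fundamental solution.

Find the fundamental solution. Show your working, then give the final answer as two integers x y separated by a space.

8 1

d=63: √d = [7; 1,14] (ℓ=2, even), read p_1/q_1
a_0=7:  p_0=7·1+0=7,  q_0=7·0+1=1
a_1=1:  p_1=1·7+1=8,  q_1=1·1+0=1
fundamental: x₁=8, y₁=1  (since 64 − 63·1 = 1)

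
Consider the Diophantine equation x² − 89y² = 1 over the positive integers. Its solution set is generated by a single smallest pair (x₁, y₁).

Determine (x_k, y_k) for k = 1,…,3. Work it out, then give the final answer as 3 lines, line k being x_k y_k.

√89 → a₀=9, period (2,3,3,2,18); ℓ=5 odd so k=9
i=0: a=9 ⇒ p=9, q=1
…
i=3: a=3 ⇒ p=217, q=23
i=4: a=2 ⇒ p=500, q=53
i=5: a=18 ⇒ p=9217, q=977
i=6: a=2 ⇒ p=18934, q=2007
i=7: a=3 ⇒ p=66019, q=6998
i=8: a=3 ⇒ p=216991, q=23001
i=9: a=2 ⇒ p=500001, q=53000
→ (500001, 53000).  Check: 500001²=250001000001, 89·53000²=250001000000, difference 1.
(x_2, y_2) = (500001·500001 + 89·53000·53000, 500001·53000 + 53000·500001) = (500002000001, 53000106000)
(x_3, y_3) = (500001·500002000001 + 89·53000·53000106000, 500001·53000106000 + 53000·500002000001) = (500003000004500001, 53000212000159000)

500001 53000
500002000001 53000106000
500003000004500001 53000212000159000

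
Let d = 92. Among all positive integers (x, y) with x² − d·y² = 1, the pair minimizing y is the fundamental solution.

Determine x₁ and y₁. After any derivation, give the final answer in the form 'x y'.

1151 120

d=92: √d = [9; 1,1,2,4,2,1,1,18] (ℓ=8, even), read p_7/q_7
step 0: (9, 1)  from 9·(1,0) + (0,1)
step 1: (10, 1)  from 1·(9,1) + (1,0)
…
step 3: (48, 5)  from 2·(19,2) + (10,1)
step 4: (211, 22)  from 4·(48,5) + (19,2)
…
step 6: (681, 71)  from 1·(470,49) + (211,22)
step 7: (1151, 120)  from 1·(681,71) + (470,49)
→ (1151, 120).  Check: 1151²=1324801, 92·120²=1324800, difference 1.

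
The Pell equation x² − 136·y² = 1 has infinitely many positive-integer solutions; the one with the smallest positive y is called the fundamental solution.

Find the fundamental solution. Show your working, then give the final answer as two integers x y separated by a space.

√136 = [11; 1,1,1,22, …], period ℓ=4 (even) → k=3
step 0: (11, 1)  from 11·(1,0) + (0,1)
step 1: (12, 1)  from 1·(11,1) + (1,0)
step 2: (23, 2)  from 1·(12,1) + (11,1)
step 3: (35, 3)  from 1·(23,2) + (12,1)
fundamental: x₁=35, y₁=3  (since 1225 − 136·9 = 1)

35 3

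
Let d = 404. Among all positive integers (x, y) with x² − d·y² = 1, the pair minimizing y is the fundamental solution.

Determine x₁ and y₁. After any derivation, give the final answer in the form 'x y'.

201 10

d=404: √d = [20; 10,40] (ℓ=2, even), read p_1/q_1
k=0  a_k=20  p_k/q_k = 20/1
k=1  a_k=10  p_k/q_k = 201/10
(x₁, y₁) = (201, 10);  201² − 404·10² = 1 ✓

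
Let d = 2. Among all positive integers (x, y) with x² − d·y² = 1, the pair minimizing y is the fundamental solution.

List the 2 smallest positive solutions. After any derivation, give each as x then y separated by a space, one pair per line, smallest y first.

3 2
17 12

√2 → a₀=1, period (2); ℓ=1 odd so k=1
k=0  a_k=1  p_k/q_k = 1/1
k=1  a_k=2  p_k/q_k = 3/2
(x₁, y₁) = (3, 2);  3² − 2·2² = 1 ✓
k=2:  x_2 = 3·3+2·2·2 = 17,  y_2 = 3·2+2·3 = 12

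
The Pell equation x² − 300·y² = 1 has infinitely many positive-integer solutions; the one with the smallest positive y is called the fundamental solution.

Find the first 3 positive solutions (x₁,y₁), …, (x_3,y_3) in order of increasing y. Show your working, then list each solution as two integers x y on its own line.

√300 → a₀=17, period (3,8,3,34); ℓ=4 even so k=3
a_0=17:  p_0=17·1+0=17,  q_0=17·0+1=1
…
a_2=8:  p_2=8·52+17=433,  q_2=8·3+1=25
a_3=3:  p_3=3·433+52=1351,  q_3=3·25+3=78
→ (1351, 78).  Check: 1351²=1825201, 300·78²=1825200, difference 1.
k=2:  x_2 = 1351·1351+300·78·78 = 3650401,  y_2 = 1351·78+78·1351 = 210756
k=3:  x_3 = 1351·3650401+300·78·210756 = 9863382151,  y_3 = 1351·210756+78·3650401 = 569462634

1351 78
3650401 210756
9863382151 569462634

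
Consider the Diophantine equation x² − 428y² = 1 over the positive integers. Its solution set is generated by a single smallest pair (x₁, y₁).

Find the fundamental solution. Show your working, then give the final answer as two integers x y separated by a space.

1850887 89466

[20; 1,2,4,1,5,10,5,1,4,2,1,40] for √428; ℓ=12 ⇒ convergent index 11
a_0=20:  p_0=20·1+0=20,  q_0=20·0+1=1
a_1=1:  p_1=1·20+1=21,  q_1=1·1+0=1
a_2=2:  p_2=2·21+20=62,  q_2=2·1+1=3
a_3=4:  p_3=4·62+21=269,  q_3=4·3+1=13
a_4=1:  p_4=1·269+62=331,  q_4=1·13+3=16
a_5=5:  p_5=5·331+269=1924,  q_5=5·16+13=93
…
a_8=1:  p_8=1·99779+19571=119350,  q_8=1·4823+946=5769
…
a_10=2:  p_10=2·577179+119350=1273708,  q_10=2·27899+5769=61567
a_11=1:  p_11=1·1273708+577179=1850887,  q_11=1·61567+27899=89466
fundamental: x₁=1850887, y₁=89466  (since 3425782686769 − 428·8004165156 = 1)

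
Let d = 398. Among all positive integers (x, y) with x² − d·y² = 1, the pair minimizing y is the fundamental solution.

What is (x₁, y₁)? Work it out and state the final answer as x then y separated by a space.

399 20

√398 → a₀=19, period (1,18,1,38); ℓ=4 even so k=3
step 0: (19, 1)  from 19·(1,0) + (0,1)
…
step 2: (379, 19)  from 18·(20,1) + (19,1)
step 3: (399, 20)  from 1·(379,19) + (20,1)
→ (399, 20).  Check: 399²=159201, 398·20²=159200, difference 1.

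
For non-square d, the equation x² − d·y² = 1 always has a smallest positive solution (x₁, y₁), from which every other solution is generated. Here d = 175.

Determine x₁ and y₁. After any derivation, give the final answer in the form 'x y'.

√175 = [13; 4,2,1,2,4,26, …], period ℓ=6 (even) → k=5
step 0: (13, 1)  from 13·(1,0) + (0,1)
step 1: (53, 4)  from 4·(13,1) + (1,0)
step 2: (119, 9)  from 2·(53,4) + (13,1)
step 3: (172, 13)  from 1·(119,9) + (53,4)
step 4: (463, 35)  from 2·(172,13) + (119,9)
step 5: (2024, 153)  from 4·(463,35) + (172,13)
fundamental: x₁=2024, y₁=153  (since 4096576 − 175·23409 = 1)

2024 153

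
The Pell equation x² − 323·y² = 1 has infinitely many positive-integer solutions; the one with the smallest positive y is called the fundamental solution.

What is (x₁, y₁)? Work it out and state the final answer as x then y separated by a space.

18 1

d=323: √d = [17; 1,34] (ℓ=2, even), read p_1/q_1
i=0: a=17 ⇒ p=17, q=1
i=1: a=1 ⇒ p=18, q=1
(x₁, y₁) = (18, 1);  18² − 323·1² = 1 ✓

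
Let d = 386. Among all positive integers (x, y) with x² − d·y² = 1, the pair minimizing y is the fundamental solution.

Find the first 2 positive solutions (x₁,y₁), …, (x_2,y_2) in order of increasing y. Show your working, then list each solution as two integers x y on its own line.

√386 → a₀=19, period (1,1,1,4,1,18,1,4,1,1,1,38); ℓ=12 even so k=11
step 0: (19, 1)  from 19·(1,0) + (0,1)
step 1: (20, 1)  from 1·(19,1) + (1,0)
step 2: (39, 2)  from 1·(20,1) + (19,1)
…
step 4: (275, 14)  from 4·(59,3) + (39,2)
…
step 6: (6287, 320)  from 18·(334,17) + (275,14)
step 7: (6621, 337)  from 1·(6287,320) + (334,17)
step 8: (32771, 1668)  from 4·(6621,337) + (6287,320)
step 9: (39392, 2005)  from 1·(32771,1668) + (6621,337)
step 10: (72163, 3673)  from 1·(39392,2005) + (32771,1668)
step 11: (111555, 5678)  from 1·(72163,3673) + (39392,2005)
→ (111555, 5678).  Check: 111555²=12444518025, 386·5678²=12444518024, difference 1.
k=2:  x_2 = 111555·111555+386·5678·5678 = 24889036049,  y_2 = 111555·5678+5678·111555 = 1266818580

111555 5678
24889036049 1266818580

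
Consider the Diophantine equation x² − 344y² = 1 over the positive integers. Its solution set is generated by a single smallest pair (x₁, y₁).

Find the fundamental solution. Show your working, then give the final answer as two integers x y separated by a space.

[18; 1,1,4,1,3,1,4,1,1,36] for √344; ℓ=10 ⇒ convergent index 9
k=0  a_k=18  p_k/q_k = 18/1
…
k=2  a_k=1  p_k/q_k = 37/2
…
k=5  a_k=3  p_k/q_k = 779/42
k=6  a_k=1  p_k/q_k = 983/53
…
k=8  a_k=1  p_k/q_k = 5694/307
k=9  a_k=1  p_k/q_k = 10405/561
→ (10405, 561).  Check: 10405²=108264025, 344·561²=108264024, difference 1.

10405 561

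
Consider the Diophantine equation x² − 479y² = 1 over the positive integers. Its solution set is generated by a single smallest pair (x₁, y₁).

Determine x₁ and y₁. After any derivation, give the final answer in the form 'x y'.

2989440 136591

√479 → a₀=21, period (1,7,1,3,2,21,2,3,1,7,1,42); ℓ=12 even so k=11
step 0: (21, 1)  from 21·(1,0) + (0,1)
step 1: (22, 1)  from 1·(21,1) + (1,0)
…
step 3: (197, 9)  from 1·(175,8) + (22,1)
step 4: (766, 35)  from 3·(197,9) + (175,8)
step 5: (1729, 79)  from 2·(766,35) + (197,9)
…
step 8: (264712, 12095)  from 3·(75879,3467) + (37075,1694)
…
step 10: (2648849, 121029)  from 7·(340591,15562) + (264712,12095)
step 11: (2989440, 136591)  from 1·(2648849,121029) + (340591,15562)
(x₁, y₁) = (2989440, 136591);  2989440² − 479·136591² = 1 ✓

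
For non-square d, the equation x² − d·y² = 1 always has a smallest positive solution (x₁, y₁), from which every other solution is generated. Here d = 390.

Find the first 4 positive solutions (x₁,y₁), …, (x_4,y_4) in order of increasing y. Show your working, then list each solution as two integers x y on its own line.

√390 → a₀=19, period (1,2,1,38); ℓ=4 even so k=3
i=0: a=19 ⇒ p=19, q=1
…
i=2: a=2 ⇒ p=59, q=3
i=3: a=1 ⇒ p=79, q=4
fundamental: x₁=79, y₁=4  (since 6241 − 390·16 = 1)
(79+4√390)^2 = 12481 + 632√390
(79+4√390)^3 = 1971919 + 99852√390
(79+4√390)^4 = 311550721 + 15775984√390

79 4
12481 632
1971919 99852
311550721 15775984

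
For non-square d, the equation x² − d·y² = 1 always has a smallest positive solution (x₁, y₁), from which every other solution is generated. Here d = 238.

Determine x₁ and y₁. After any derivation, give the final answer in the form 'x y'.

11663 756

[15; 2,2,1,14,1,2,2,30] for √238; ℓ=8 ⇒ convergent index 7
i=0: a=15 ⇒ p=15, q=1
…
i=3: a=1 ⇒ p=108, q=7
…
i=5: a=1 ⇒ p=1697, q=110
i=6: a=2 ⇒ p=4983, q=323
i=7: a=2 ⇒ p=11663, q=756
→ (11663, 756).  Check: 11663²=136025569, 238·756²=136025568, difference 1.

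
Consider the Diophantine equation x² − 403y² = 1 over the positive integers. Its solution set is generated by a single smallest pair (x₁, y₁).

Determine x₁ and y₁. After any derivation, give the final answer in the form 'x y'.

[20; 13,2,1,3,1,3,1,2,13,40] for √403; ℓ=10 ⇒ convergent index 9
i=0: a=20 ⇒ p=20, q=1
i=1: a=13 ⇒ p=261, q=13
…
i=5: a=1 ⇒ p=3754, q=187
i=6: a=3 ⇒ p=14213, q=708
i=7: a=1 ⇒ p=17967, q=895
i=8: a=2 ⇒ p=50147, q=2498
i=9: a=13 ⇒ p=669878, q=33369
→ (669878, 33369).  Check: 669878²=448736534884, 403·33369²=448736534883, difference 1.

669878 33369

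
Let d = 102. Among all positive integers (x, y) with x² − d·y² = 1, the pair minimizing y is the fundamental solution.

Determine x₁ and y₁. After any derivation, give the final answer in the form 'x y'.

√102 = [10; 10,20, …], period ℓ=2 (even) → k=1
i=0: a=10 ⇒ p=10, q=1
i=1: a=10 ⇒ p=101, q=10
fundamental: x₁=101, y₁=10  (since 10201 − 102·100 = 1)

101 10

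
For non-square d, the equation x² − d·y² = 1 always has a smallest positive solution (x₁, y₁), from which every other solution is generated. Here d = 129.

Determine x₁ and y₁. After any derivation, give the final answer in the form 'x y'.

16855 1484

[11; 2,1,3,1,6,1,3,1,2,22] for √129; ℓ=10 ⇒ convergent index 9
step 0: (11, 1)  from 11·(1,0) + (0,1)
step 1: (23, 2)  from 2·(11,1) + (1,0)
step 2: (34, 3)  from 1·(23,2) + (11,1)
step 3: (125, 11)  from 3·(34,3) + (23,2)
step 4: (159, 14)  from 1·(125,11) + (34,3)
step 5: (1079, 95)  from 6·(159,14) + (125,11)
…
step 8: (6031, 531)  from 1·(4793,422) + (1238,109)
step 9: (16855, 1484)  from 2·(6031,531) + (4793,422)
fundamental: x₁=16855, y₁=1484  (since 284091025 − 129·2202256 = 1)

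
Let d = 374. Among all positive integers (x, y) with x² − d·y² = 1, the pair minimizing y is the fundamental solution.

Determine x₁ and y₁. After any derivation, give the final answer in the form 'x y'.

3365 174

√374 = [19; 2,1,18,1,2,38, …], period ℓ=6 (even) → k=5
i=0: a=19 ⇒ p=19, q=1
i=1: a=2 ⇒ p=39, q=2
i=2: a=1 ⇒ p=58, q=3
…
i=4: a=1 ⇒ p=1141, q=59
i=5: a=2 ⇒ p=3365, q=174
→ (3365, 174).  Check: 3365²=11323225, 374·174²=11323224, difference 1.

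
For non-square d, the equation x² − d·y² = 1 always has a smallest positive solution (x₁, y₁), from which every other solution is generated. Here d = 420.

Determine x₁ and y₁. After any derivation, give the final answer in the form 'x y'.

[20; 2,40] for √420; ℓ=2 ⇒ convergent index 1
i=0: a=20 ⇒ p=20, q=1
i=1: a=2 ⇒ p=41, q=2
fundamental: x₁=41, y₁=2  (since 1681 − 420·4 = 1)

41 2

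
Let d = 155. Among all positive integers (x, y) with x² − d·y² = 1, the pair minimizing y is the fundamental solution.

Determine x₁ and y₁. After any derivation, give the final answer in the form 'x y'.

[12; 2,4,2,24] for √155; ℓ=4 ⇒ convergent index 3
a_0=12:  p_0=12·1+0=12,  q_0=12·0+1=1
…
a_2=4:  p_2=4·25+12=112,  q_2=4·2+1=9
a_3=2:  p_3=2·112+25=249,  q_3=2·9+2=20
fundamental: x₁=249, y₁=20  (since 62001 − 155·400 = 1)

249 20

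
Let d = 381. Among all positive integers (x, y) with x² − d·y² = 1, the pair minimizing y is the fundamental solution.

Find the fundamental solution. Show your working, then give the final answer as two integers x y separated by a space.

d=381: √d = [19; 1,1,12,1,1,38] (ℓ=6, even), read p_5/q_5
step 0: (19, 1)  from 19·(1,0) + (0,1)
step 1: (20, 1)  from 1·(19,1) + (1,0)
step 2: (39, 2)  from 1·(20,1) + (19,1)
step 3: (488, 25)  from 12·(39,2) + (20,1)
step 4: (527, 27)  from 1·(488,25) + (39,2)
step 5: (1015, 52)  from 1·(527,27) + (488,25)
(x₁, y₁) = (1015, 52);  1015² − 381·52² = 1 ✓

1015 52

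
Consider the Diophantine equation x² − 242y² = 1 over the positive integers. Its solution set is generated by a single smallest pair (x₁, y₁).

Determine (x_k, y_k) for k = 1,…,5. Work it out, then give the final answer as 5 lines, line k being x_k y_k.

19601 1260
768398401 49394520
30122754096401 1936363971780
1180872205318713601 75909340372325040
46292552162781456490001 2975797959339522246300

d=242: √d = [15; 1,1,3,1,14,1,3,1,1,30] (ℓ=10, even), read p_9/q_9
a_0=15:  p_0=15·1+0=15,  q_0=15·0+1=1
a_1=1:  p_1=1·15+1=16,  q_1=1·1+0=1
…
a_4=1:  p_4=1·109+31=140,  q_4=1·7+2=9
…
a_8=1:  p_8=1·8696+2209=10905,  q_8=1·559+142=701
a_9=1:  p_9=1·10905+8696=19601,  q_9=1·701+559=1260
fundamental: x₁=19601, y₁=1260  (since 384199201 − 242·1587600 = 1)
(x_2, y_2) = (19601·19601 + 242·1260·1260, 19601·1260 + 1260·19601) = (768398401, 49394520)
(x_3, y_3) = (19601·768398401 + 242·1260·49394520, 19601·49394520 + 1260·768398401) = (30122754096401, 1936363971780)
(x_4, y_4) = (19601·30122754096401 + 242·1260·1936363971780, 19601·1936363971780 + 1260·30122754096401) = (1180872205318713601, 75909340372325040)
(x_5, y_5) = (19601·1180872205318713601 + 242·1260·75909340372325040, 19601·75909340372325040 + 1260·1180872205318713601) = (46292552162781456490001, 2975797959339522246300)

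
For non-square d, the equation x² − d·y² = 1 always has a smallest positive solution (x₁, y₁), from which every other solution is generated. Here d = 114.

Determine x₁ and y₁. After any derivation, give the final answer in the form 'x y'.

1025 96

√114 → a₀=10, period (1,2,10,2,1,20); ℓ=6 even so k=5
i=0: a=10 ⇒ p=10, q=1
i=1: a=1 ⇒ p=11, q=1
i=2: a=2 ⇒ p=32, q=3
…
i=4: a=2 ⇒ p=694, q=65
i=5: a=1 ⇒ p=1025, q=96
(x₁, y₁) = (1025, 96);  1025² − 114·96² = 1 ✓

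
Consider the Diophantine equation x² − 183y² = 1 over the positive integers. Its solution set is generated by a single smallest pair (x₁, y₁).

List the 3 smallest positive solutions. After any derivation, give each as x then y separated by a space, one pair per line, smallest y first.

487 36
474337 35064
462003751 34152300

d=183: √d = [13; 1,1,8,1,1,26] (ℓ=6, even), read p_5/q_5
step 0: (13, 1)  from 13·(1,0) + (0,1)
…
step 2: (27, 2)  from 1·(14,1) + (13,1)
step 3: (230, 17)  from 8·(27,2) + (14,1)
step 4: (257, 19)  from 1·(230,17) + (27,2)
step 5: (487, 36)  from 1·(257,19) + (230,17)
(x₁, y₁) = (487, 36);  487² − 183·36² = 1 ✓
k=2:  x_2 = 487·487+183·36·36 = 474337,  y_2 = 487·36+36·487 = 35064
k=3:  x_3 = 487·474337+183·36·35064 = 462003751,  y_3 = 487·35064+36·474337 = 34152300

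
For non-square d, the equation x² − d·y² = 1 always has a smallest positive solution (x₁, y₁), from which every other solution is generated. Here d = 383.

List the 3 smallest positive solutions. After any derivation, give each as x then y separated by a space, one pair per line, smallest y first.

18768 959
704475647 35997024
26443197867024 1351184291905

d=383: √d = [19; 1,1,3,19,3,1,1,38] (ℓ=8, even), read p_7/q_7
step 0: (19, 1)  from 19·(1,0) + (0,1)
…
step 4: (2642, 135)  from 19·(137,7) + (39,2)
step 5: (8063, 412)  from 3·(2642,135) + (137,7)
step 6: (10705, 547)  from 1·(8063,412) + (2642,135)
step 7: (18768, 959)  from 1·(10705,547) + (8063,412)
(x₁, y₁) = (18768, 959);  18768² − 383·959² = 1 ✓
n=2: (18768,959)∘(18768,959) = (18768·18768+383·959·959, 18768·959+959·18768) = (704475647,35997024)
n=3: (704475647,35997024)∘(18768,959) = (18768·704475647+383·959·35997024, 18768·35997024+959·704475647) = (26443197867024,1351184291905)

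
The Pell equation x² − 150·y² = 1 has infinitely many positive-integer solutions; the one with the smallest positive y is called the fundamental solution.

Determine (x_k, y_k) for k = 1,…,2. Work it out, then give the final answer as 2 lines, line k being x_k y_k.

49 4
4801 392

√150 = [12; 4,24, …], period ℓ=2 (even) → k=1
step 0: (12, 1)  from 12·(1,0) + (0,1)
step 1: (49, 4)  from 4·(12,1) + (1,0)
fundamental: x₁=49, y₁=4  (since 2401 − 150·16 = 1)
(49+4√150)^2 = 4801 + 392√150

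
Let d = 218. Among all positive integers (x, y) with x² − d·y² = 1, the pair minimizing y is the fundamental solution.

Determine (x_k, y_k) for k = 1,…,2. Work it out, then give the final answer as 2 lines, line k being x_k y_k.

126003 8534
31753512017 2150619204

√218 → a₀=14, period (1,3,3,1,28); ℓ=5 odd so k=9
i=0: a=14 ⇒ p=14, q=1
…
i=3: a=3 ⇒ p=192, q=13
i=4: a=1 ⇒ p=251, q=17
i=5: a=28 ⇒ p=7220, q=489
i=6: a=1 ⇒ p=7471, q=506
i=7: a=3 ⇒ p=29633, q=2007
i=8: a=3 ⇒ p=96370, q=6527
i=9: a=1 ⇒ p=126003, q=8534
→ (126003, 8534).  Check: 126003²=15876756009, 218·8534²=15876756008, difference 1.
n=2: (126003,8534)∘(126003,8534) = (126003·126003+218·8534·8534, 126003·8534+8534·126003) = (31753512017,2150619204)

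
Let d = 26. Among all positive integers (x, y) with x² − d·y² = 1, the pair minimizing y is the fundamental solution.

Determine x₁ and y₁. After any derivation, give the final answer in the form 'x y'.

51 10

√26 = [5; 10, …], period ℓ=1 (odd) → k=1
a_0=5:  p_0=5·1+0=5,  q_0=5·0+1=1
a_1=10:  p_1=10·5+1=51,  q_1=10·1+0=10
(x₁, y₁) = (51, 10);  51² − 26·10² = 1 ✓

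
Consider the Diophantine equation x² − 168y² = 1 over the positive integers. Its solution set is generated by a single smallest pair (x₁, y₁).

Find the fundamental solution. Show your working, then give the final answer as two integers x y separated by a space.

√168 → a₀=12, period (1,24); ℓ=2 even so k=1
a_0=12:  p_0=12·1+0=12,  q_0=12·0+1=1
a_1=1:  p_1=1·12+1=13,  q_1=1·1+0=1
→ (13, 1).  Check: 13²=169, 168·1²=168, difference 1.

13 1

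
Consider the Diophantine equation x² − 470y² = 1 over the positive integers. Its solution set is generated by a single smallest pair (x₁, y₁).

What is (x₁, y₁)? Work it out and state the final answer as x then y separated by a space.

1691 78

d=470: √d = [21; 1,2,8,2,1,42] (ℓ=6, even), read p_5/q_5
i=0: a=21 ⇒ p=21, q=1
i=1: a=1 ⇒ p=22, q=1
i=2: a=2 ⇒ p=65, q=3
i=3: a=8 ⇒ p=542, q=25
i=4: a=2 ⇒ p=1149, q=53
i=5: a=1 ⇒ p=1691, q=78
→ (1691, 78).  Check: 1691²=2859481, 470·78²=2859480, difference 1.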